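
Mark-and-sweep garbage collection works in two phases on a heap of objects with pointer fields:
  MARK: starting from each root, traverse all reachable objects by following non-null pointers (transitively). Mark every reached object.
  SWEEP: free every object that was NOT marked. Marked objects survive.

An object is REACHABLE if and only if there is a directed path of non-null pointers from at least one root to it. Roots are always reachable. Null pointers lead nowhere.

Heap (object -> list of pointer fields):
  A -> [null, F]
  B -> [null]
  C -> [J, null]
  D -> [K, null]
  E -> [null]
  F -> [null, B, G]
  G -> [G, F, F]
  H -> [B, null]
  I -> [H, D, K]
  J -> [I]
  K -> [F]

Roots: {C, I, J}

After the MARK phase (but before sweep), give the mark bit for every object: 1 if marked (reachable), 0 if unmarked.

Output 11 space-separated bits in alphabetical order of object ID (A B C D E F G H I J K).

Answer: 0 1 1 1 0 1 1 1 1 1 1

Derivation:
Roots: C I J
Mark C: refs=J null, marked=C
Mark I: refs=H D K, marked=C I
Mark J: refs=I, marked=C I J
Mark H: refs=B null, marked=C H I J
Mark D: refs=K null, marked=C D H I J
Mark K: refs=F, marked=C D H I J K
Mark B: refs=null, marked=B C D H I J K
Mark F: refs=null B G, marked=B C D F H I J K
Mark G: refs=G F F, marked=B C D F G H I J K
Unmarked (collected): A E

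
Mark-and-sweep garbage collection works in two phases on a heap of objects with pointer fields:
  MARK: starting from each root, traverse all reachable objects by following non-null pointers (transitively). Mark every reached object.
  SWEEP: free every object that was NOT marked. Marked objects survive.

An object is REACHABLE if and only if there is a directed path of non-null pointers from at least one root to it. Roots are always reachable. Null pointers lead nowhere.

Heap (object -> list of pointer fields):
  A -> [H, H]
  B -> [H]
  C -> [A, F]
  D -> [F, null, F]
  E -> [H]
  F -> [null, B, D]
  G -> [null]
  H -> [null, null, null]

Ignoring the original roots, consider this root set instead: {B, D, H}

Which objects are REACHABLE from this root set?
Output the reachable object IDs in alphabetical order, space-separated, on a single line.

Roots: B D H
Mark B: refs=H, marked=B
Mark D: refs=F null F, marked=B D
Mark H: refs=null null null, marked=B D H
Mark F: refs=null B D, marked=B D F H
Unmarked (collected): A C E G

Answer: B D F H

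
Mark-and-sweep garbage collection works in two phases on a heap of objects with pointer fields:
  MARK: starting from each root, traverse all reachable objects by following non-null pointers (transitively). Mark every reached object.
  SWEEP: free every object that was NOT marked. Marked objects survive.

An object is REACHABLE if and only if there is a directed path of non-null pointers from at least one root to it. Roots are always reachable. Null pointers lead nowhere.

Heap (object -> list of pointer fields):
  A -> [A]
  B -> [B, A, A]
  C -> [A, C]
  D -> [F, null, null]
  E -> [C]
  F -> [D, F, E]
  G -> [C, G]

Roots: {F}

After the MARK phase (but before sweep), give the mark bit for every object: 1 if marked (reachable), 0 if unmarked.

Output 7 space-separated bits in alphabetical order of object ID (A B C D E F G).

Answer: 1 0 1 1 1 1 0

Derivation:
Roots: F
Mark F: refs=D F E, marked=F
Mark D: refs=F null null, marked=D F
Mark E: refs=C, marked=D E F
Mark C: refs=A C, marked=C D E F
Mark A: refs=A, marked=A C D E F
Unmarked (collected): B G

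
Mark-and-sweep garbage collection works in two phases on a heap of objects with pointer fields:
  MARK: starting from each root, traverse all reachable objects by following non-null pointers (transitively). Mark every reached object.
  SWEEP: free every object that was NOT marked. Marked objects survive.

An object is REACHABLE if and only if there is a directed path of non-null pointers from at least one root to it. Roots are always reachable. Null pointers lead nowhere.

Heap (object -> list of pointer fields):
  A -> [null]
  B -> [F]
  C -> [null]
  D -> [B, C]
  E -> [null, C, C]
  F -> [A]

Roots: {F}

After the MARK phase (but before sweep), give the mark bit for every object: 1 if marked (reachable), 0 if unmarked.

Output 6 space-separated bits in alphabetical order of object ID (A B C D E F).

Roots: F
Mark F: refs=A, marked=F
Mark A: refs=null, marked=A F
Unmarked (collected): B C D E

Answer: 1 0 0 0 0 1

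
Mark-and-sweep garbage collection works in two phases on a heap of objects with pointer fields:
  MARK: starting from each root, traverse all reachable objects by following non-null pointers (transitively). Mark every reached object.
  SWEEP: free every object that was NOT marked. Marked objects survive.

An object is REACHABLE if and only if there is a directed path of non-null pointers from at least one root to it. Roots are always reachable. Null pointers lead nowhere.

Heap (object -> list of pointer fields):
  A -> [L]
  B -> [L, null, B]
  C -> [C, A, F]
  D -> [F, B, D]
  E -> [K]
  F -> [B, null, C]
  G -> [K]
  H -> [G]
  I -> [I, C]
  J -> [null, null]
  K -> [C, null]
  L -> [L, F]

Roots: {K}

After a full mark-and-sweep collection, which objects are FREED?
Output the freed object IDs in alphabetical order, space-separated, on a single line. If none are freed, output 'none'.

Roots: K
Mark K: refs=C null, marked=K
Mark C: refs=C A F, marked=C K
Mark A: refs=L, marked=A C K
Mark F: refs=B null C, marked=A C F K
Mark L: refs=L F, marked=A C F K L
Mark B: refs=L null B, marked=A B C F K L
Unmarked (collected): D E G H I J

Answer: D E G H I J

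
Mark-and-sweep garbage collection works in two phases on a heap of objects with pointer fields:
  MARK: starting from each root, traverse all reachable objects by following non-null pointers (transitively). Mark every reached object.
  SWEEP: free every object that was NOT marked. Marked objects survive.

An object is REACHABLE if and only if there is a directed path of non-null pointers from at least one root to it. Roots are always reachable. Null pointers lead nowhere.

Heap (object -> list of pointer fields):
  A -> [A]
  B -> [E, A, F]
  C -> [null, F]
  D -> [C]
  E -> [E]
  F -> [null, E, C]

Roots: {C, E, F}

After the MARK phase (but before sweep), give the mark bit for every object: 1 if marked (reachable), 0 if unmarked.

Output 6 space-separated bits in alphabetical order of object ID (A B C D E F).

Roots: C E F
Mark C: refs=null F, marked=C
Mark E: refs=E, marked=C E
Mark F: refs=null E C, marked=C E F
Unmarked (collected): A B D

Answer: 0 0 1 0 1 1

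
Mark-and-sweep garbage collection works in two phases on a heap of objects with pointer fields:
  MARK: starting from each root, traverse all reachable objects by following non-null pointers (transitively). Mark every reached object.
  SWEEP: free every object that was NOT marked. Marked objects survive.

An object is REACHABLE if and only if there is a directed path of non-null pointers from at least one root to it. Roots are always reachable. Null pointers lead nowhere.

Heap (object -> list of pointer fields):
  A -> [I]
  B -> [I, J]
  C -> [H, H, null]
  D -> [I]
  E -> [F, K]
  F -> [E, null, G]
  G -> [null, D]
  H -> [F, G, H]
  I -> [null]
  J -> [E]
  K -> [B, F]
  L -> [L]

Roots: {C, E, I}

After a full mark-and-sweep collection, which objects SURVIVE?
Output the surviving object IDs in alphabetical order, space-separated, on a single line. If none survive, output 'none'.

Answer: B C D E F G H I J K

Derivation:
Roots: C E I
Mark C: refs=H H null, marked=C
Mark E: refs=F K, marked=C E
Mark I: refs=null, marked=C E I
Mark H: refs=F G H, marked=C E H I
Mark F: refs=E null G, marked=C E F H I
Mark K: refs=B F, marked=C E F H I K
Mark G: refs=null D, marked=C E F G H I K
Mark B: refs=I J, marked=B C E F G H I K
Mark D: refs=I, marked=B C D E F G H I K
Mark J: refs=E, marked=B C D E F G H I J K
Unmarked (collected): A L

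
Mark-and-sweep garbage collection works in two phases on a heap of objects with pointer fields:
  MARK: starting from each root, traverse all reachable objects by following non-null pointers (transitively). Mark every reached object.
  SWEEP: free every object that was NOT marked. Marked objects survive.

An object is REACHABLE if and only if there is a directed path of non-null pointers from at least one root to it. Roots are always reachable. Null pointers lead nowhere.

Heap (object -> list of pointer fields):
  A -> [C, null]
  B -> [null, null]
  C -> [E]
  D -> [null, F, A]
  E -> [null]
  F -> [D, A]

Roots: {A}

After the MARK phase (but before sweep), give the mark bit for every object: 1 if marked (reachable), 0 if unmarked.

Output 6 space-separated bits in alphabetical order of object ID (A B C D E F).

Roots: A
Mark A: refs=C null, marked=A
Mark C: refs=E, marked=A C
Mark E: refs=null, marked=A C E
Unmarked (collected): B D F

Answer: 1 0 1 0 1 0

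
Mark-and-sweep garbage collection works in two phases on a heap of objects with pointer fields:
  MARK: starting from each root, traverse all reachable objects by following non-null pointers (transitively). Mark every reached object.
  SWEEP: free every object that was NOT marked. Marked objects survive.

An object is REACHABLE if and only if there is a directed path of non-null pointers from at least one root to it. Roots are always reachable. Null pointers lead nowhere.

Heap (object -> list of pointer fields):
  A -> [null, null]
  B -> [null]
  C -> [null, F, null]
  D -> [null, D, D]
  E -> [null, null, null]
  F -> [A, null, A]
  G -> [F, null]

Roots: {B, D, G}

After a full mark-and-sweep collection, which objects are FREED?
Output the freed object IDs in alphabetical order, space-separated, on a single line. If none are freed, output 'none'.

Answer: C E

Derivation:
Roots: B D G
Mark B: refs=null, marked=B
Mark D: refs=null D D, marked=B D
Mark G: refs=F null, marked=B D G
Mark F: refs=A null A, marked=B D F G
Mark A: refs=null null, marked=A B D F G
Unmarked (collected): C E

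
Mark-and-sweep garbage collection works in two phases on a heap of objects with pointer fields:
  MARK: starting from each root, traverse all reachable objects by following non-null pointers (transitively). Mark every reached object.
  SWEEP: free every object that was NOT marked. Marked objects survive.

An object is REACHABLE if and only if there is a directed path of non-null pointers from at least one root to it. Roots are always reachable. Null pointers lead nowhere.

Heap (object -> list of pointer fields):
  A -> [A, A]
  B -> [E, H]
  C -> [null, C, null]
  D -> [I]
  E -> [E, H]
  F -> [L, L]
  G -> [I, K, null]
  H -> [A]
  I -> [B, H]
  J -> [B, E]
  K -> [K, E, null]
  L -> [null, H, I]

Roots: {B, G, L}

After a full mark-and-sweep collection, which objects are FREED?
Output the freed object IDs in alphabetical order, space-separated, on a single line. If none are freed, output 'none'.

Roots: B G L
Mark B: refs=E H, marked=B
Mark G: refs=I K null, marked=B G
Mark L: refs=null H I, marked=B G L
Mark E: refs=E H, marked=B E G L
Mark H: refs=A, marked=B E G H L
Mark I: refs=B H, marked=B E G H I L
Mark K: refs=K E null, marked=B E G H I K L
Mark A: refs=A A, marked=A B E G H I K L
Unmarked (collected): C D F J

Answer: C D F J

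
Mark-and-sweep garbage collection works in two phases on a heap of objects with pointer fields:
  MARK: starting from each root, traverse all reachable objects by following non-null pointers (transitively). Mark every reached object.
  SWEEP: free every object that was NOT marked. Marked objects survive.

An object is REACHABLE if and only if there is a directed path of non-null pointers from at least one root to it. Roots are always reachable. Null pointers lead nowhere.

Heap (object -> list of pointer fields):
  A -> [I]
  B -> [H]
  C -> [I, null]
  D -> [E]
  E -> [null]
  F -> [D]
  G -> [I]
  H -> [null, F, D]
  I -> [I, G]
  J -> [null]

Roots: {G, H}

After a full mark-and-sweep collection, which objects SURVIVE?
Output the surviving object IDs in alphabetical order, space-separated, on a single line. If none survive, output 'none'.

Roots: G H
Mark G: refs=I, marked=G
Mark H: refs=null F D, marked=G H
Mark I: refs=I G, marked=G H I
Mark F: refs=D, marked=F G H I
Mark D: refs=E, marked=D F G H I
Mark E: refs=null, marked=D E F G H I
Unmarked (collected): A B C J

Answer: D E F G H I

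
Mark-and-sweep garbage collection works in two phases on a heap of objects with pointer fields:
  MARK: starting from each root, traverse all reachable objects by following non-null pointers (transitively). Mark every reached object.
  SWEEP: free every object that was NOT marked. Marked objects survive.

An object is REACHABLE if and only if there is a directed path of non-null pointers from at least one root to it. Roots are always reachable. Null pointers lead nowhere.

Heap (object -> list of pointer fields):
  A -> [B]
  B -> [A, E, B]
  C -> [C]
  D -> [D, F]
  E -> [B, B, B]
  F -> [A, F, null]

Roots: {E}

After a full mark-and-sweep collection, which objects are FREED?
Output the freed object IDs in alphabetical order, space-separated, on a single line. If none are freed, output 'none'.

Roots: E
Mark E: refs=B B B, marked=E
Mark B: refs=A E B, marked=B E
Mark A: refs=B, marked=A B E
Unmarked (collected): C D F

Answer: C D F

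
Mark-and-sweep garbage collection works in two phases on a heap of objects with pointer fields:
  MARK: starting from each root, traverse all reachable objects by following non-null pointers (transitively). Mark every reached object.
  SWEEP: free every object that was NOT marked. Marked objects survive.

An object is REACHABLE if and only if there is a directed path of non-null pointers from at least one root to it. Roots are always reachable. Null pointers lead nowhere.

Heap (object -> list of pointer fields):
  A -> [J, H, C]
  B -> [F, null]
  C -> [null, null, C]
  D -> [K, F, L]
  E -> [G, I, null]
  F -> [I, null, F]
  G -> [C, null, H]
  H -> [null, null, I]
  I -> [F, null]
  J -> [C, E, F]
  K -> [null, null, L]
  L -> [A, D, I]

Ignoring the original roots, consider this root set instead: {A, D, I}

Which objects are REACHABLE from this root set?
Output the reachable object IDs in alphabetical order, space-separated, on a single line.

Answer: A C D E F G H I J K L

Derivation:
Roots: A D I
Mark A: refs=J H C, marked=A
Mark D: refs=K F L, marked=A D
Mark I: refs=F null, marked=A D I
Mark J: refs=C E F, marked=A D I J
Mark H: refs=null null I, marked=A D H I J
Mark C: refs=null null C, marked=A C D H I J
Mark K: refs=null null L, marked=A C D H I J K
Mark F: refs=I null F, marked=A C D F H I J K
Mark L: refs=A D I, marked=A C D F H I J K L
Mark E: refs=G I null, marked=A C D E F H I J K L
Mark G: refs=C null H, marked=A C D E F G H I J K L
Unmarked (collected): B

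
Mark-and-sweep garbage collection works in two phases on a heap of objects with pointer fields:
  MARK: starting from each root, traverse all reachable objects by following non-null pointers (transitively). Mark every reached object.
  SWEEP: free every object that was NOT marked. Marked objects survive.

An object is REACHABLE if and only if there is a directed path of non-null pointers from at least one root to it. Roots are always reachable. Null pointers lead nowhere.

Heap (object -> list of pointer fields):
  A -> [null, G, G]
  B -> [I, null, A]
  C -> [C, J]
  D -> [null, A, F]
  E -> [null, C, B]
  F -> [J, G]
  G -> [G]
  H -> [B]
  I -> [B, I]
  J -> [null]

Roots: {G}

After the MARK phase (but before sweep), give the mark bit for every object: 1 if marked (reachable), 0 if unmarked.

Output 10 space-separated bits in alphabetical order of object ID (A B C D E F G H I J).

Roots: G
Mark G: refs=G, marked=G
Unmarked (collected): A B C D E F H I J

Answer: 0 0 0 0 0 0 1 0 0 0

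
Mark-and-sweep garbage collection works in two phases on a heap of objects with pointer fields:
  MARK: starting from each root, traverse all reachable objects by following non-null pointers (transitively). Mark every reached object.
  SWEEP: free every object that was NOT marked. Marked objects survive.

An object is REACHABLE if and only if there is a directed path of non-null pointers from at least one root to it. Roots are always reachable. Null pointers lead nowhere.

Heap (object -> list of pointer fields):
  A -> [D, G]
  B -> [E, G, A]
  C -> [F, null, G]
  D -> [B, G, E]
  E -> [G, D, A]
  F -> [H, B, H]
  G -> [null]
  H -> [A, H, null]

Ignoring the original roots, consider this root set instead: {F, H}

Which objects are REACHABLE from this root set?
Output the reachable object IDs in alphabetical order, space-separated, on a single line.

Roots: F H
Mark F: refs=H B H, marked=F
Mark H: refs=A H null, marked=F H
Mark B: refs=E G A, marked=B F H
Mark A: refs=D G, marked=A B F H
Mark E: refs=G D A, marked=A B E F H
Mark G: refs=null, marked=A B E F G H
Mark D: refs=B G E, marked=A B D E F G H
Unmarked (collected): C

Answer: A B D E F G H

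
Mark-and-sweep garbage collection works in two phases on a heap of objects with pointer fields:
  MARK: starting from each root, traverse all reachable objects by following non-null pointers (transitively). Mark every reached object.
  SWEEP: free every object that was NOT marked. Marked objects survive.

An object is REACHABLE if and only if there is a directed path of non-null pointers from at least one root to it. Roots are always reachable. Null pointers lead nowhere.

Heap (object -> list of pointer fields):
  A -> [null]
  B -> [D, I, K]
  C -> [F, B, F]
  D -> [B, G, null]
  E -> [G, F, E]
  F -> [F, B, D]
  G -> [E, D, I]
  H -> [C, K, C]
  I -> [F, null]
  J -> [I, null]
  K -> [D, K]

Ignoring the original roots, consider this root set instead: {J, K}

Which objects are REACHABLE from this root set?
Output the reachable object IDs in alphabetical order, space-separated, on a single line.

Roots: J K
Mark J: refs=I null, marked=J
Mark K: refs=D K, marked=J K
Mark I: refs=F null, marked=I J K
Mark D: refs=B G null, marked=D I J K
Mark F: refs=F B D, marked=D F I J K
Mark B: refs=D I K, marked=B D F I J K
Mark G: refs=E D I, marked=B D F G I J K
Mark E: refs=G F E, marked=B D E F G I J K
Unmarked (collected): A C H

Answer: B D E F G I J K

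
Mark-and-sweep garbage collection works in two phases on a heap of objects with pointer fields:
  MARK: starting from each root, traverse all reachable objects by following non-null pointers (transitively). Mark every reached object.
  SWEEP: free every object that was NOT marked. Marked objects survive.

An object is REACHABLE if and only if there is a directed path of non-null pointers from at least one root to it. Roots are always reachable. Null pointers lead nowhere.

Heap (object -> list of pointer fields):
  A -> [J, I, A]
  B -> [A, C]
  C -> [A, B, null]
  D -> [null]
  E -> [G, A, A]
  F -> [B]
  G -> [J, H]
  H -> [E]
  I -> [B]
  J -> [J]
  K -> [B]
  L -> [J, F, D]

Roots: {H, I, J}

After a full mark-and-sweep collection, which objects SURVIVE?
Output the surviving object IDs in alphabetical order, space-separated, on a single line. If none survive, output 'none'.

Answer: A B C E G H I J

Derivation:
Roots: H I J
Mark H: refs=E, marked=H
Mark I: refs=B, marked=H I
Mark J: refs=J, marked=H I J
Mark E: refs=G A A, marked=E H I J
Mark B: refs=A C, marked=B E H I J
Mark G: refs=J H, marked=B E G H I J
Mark A: refs=J I A, marked=A B E G H I J
Mark C: refs=A B null, marked=A B C E G H I J
Unmarked (collected): D F K L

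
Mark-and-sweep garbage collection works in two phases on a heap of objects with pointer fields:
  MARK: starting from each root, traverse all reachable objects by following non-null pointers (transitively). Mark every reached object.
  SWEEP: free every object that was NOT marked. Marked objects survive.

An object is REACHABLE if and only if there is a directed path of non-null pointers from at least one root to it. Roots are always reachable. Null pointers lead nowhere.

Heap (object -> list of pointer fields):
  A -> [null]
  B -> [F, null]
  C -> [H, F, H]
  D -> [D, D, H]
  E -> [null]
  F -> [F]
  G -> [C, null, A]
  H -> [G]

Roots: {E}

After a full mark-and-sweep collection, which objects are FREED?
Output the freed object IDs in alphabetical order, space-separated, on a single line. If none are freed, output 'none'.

Answer: A B C D F G H

Derivation:
Roots: E
Mark E: refs=null, marked=E
Unmarked (collected): A B C D F G H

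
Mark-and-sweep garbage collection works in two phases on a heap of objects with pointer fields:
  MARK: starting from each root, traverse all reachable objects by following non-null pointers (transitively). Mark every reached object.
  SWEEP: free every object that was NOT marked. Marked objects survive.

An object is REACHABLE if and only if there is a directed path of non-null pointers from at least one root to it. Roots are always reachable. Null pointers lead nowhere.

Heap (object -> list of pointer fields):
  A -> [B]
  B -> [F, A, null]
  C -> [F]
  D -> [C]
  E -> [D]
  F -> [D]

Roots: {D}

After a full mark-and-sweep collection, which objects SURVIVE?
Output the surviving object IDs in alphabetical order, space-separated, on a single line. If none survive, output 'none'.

Roots: D
Mark D: refs=C, marked=D
Mark C: refs=F, marked=C D
Mark F: refs=D, marked=C D F
Unmarked (collected): A B E

Answer: C D F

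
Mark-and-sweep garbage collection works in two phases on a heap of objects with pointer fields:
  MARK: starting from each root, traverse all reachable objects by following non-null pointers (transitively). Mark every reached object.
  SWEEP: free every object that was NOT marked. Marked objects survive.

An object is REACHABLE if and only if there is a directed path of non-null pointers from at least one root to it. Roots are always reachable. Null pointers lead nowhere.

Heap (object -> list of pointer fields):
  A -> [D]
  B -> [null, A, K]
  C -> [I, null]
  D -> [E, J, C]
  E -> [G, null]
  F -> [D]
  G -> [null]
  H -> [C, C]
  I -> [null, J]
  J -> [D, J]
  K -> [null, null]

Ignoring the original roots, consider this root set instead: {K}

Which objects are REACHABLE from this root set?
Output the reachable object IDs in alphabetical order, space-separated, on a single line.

Roots: K
Mark K: refs=null null, marked=K
Unmarked (collected): A B C D E F G H I J

Answer: K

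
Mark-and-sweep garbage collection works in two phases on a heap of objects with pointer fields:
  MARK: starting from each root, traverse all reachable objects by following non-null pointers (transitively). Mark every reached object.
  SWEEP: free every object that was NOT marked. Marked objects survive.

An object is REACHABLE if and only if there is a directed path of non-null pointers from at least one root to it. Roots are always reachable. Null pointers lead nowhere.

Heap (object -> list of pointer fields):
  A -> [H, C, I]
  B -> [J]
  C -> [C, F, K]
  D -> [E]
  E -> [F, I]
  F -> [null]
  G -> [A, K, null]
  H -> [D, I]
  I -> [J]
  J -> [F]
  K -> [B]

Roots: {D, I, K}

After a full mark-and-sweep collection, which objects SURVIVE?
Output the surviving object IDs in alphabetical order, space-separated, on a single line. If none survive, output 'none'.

Answer: B D E F I J K

Derivation:
Roots: D I K
Mark D: refs=E, marked=D
Mark I: refs=J, marked=D I
Mark K: refs=B, marked=D I K
Mark E: refs=F I, marked=D E I K
Mark J: refs=F, marked=D E I J K
Mark B: refs=J, marked=B D E I J K
Mark F: refs=null, marked=B D E F I J K
Unmarked (collected): A C G H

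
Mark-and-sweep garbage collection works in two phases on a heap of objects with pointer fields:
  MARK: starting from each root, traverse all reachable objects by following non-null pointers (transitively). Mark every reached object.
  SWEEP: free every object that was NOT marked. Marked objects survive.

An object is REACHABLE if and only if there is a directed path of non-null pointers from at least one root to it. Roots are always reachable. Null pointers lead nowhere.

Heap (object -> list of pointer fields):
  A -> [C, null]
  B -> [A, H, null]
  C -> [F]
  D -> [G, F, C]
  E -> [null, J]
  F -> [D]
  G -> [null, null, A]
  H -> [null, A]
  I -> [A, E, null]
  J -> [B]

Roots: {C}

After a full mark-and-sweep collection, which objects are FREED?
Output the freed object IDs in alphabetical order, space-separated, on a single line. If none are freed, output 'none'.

Answer: B E H I J

Derivation:
Roots: C
Mark C: refs=F, marked=C
Mark F: refs=D, marked=C F
Mark D: refs=G F C, marked=C D F
Mark G: refs=null null A, marked=C D F G
Mark A: refs=C null, marked=A C D F G
Unmarked (collected): B E H I J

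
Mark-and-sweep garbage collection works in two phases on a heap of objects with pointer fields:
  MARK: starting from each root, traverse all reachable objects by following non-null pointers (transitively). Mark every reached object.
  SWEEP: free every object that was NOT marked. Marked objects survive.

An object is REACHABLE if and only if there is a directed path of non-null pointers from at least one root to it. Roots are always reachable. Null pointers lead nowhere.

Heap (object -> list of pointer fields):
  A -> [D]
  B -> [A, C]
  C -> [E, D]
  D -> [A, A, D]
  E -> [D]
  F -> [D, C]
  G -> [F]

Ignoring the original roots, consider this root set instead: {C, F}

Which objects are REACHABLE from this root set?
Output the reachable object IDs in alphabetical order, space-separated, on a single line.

Answer: A C D E F

Derivation:
Roots: C F
Mark C: refs=E D, marked=C
Mark F: refs=D C, marked=C F
Mark E: refs=D, marked=C E F
Mark D: refs=A A D, marked=C D E F
Mark A: refs=D, marked=A C D E F
Unmarked (collected): B G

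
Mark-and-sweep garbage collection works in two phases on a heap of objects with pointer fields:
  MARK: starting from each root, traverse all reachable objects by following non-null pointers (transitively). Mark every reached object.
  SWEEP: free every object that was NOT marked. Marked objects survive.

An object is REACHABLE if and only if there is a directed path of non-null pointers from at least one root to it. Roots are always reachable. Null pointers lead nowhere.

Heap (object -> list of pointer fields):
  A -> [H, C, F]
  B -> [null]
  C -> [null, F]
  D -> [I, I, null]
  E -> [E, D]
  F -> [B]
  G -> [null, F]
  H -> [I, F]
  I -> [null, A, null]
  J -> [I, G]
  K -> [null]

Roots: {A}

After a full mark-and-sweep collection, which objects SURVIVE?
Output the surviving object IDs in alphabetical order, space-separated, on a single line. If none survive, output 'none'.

Roots: A
Mark A: refs=H C F, marked=A
Mark H: refs=I F, marked=A H
Mark C: refs=null F, marked=A C H
Mark F: refs=B, marked=A C F H
Mark I: refs=null A null, marked=A C F H I
Mark B: refs=null, marked=A B C F H I
Unmarked (collected): D E G J K

Answer: A B C F H I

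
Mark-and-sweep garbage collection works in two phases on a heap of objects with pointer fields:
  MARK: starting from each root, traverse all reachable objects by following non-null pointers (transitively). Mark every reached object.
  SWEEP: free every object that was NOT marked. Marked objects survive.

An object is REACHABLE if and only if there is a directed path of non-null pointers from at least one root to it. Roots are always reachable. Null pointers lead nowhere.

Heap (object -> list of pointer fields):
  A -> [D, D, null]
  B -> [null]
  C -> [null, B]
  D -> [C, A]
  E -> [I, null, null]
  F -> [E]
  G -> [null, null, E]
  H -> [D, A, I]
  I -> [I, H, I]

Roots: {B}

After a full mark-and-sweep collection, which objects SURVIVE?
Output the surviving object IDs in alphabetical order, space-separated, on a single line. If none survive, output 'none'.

Roots: B
Mark B: refs=null, marked=B
Unmarked (collected): A C D E F G H I

Answer: B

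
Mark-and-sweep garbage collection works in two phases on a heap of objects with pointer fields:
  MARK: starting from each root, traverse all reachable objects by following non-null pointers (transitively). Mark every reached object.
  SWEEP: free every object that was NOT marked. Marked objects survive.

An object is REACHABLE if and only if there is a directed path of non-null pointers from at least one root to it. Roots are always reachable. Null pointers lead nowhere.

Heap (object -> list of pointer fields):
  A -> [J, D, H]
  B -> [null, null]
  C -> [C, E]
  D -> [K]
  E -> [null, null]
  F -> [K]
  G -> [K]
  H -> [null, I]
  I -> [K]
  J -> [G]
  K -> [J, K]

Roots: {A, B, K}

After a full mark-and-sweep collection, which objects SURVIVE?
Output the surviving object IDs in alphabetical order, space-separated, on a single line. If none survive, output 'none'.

Roots: A B K
Mark A: refs=J D H, marked=A
Mark B: refs=null null, marked=A B
Mark K: refs=J K, marked=A B K
Mark J: refs=G, marked=A B J K
Mark D: refs=K, marked=A B D J K
Mark H: refs=null I, marked=A B D H J K
Mark G: refs=K, marked=A B D G H J K
Mark I: refs=K, marked=A B D G H I J K
Unmarked (collected): C E F

Answer: A B D G H I J K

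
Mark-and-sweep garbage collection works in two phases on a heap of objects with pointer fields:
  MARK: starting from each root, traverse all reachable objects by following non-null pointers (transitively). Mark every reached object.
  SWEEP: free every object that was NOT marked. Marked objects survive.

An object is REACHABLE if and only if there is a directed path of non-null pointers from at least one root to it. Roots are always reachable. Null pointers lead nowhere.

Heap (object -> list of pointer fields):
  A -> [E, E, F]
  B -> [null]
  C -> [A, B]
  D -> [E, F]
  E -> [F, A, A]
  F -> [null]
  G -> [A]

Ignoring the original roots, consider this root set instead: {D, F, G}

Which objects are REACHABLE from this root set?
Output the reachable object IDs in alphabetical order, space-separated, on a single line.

Roots: D F G
Mark D: refs=E F, marked=D
Mark F: refs=null, marked=D F
Mark G: refs=A, marked=D F G
Mark E: refs=F A A, marked=D E F G
Mark A: refs=E E F, marked=A D E F G
Unmarked (collected): B C

Answer: A D E F G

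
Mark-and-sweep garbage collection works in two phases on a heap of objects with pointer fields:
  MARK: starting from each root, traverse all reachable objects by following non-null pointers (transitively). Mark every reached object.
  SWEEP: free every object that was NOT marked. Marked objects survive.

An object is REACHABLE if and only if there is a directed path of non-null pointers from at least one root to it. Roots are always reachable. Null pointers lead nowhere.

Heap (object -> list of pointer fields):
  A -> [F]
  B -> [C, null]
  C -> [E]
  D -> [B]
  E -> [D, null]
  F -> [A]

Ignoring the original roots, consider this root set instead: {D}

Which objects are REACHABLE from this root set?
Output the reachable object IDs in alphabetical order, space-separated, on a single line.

Answer: B C D E

Derivation:
Roots: D
Mark D: refs=B, marked=D
Mark B: refs=C null, marked=B D
Mark C: refs=E, marked=B C D
Mark E: refs=D null, marked=B C D E
Unmarked (collected): A F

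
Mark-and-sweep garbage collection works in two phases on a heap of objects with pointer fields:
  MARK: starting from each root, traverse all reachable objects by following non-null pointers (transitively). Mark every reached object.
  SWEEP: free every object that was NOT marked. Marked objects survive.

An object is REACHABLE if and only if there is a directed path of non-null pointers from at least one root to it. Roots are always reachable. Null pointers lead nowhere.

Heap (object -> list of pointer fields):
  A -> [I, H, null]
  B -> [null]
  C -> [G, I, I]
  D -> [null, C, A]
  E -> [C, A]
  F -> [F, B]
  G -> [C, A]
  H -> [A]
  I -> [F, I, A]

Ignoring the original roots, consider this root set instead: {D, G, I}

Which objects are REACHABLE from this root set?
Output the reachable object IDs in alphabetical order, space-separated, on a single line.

Roots: D G I
Mark D: refs=null C A, marked=D
Mark G: refs=C A, marked=D G
Mark I: refs=F I A, marked=D G I
Mark C: refs=G I I, marked=C D G I
Mark A: refs=I H null, marked=A C D G I
Mark F: refs=F B, marked=A C D F G I
Mark H: refs=A, marked=A C D F G H I
Mark B: refs=null, marked=A B C D F G H I
Unmarked (collected): E

Answer: A B C D F G H I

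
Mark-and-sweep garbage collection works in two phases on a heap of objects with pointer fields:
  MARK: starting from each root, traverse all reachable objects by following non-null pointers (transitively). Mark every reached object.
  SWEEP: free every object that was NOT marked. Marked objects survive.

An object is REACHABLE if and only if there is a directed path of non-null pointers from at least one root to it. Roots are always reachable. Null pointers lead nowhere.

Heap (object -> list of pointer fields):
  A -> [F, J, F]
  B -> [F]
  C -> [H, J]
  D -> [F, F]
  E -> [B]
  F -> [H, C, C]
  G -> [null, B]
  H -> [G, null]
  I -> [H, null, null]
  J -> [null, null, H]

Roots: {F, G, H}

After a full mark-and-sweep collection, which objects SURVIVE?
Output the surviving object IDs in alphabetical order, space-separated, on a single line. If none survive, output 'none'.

Roots: F G H
Mark F: refs=H C C, marked=F
Mark G: refs=null B, marked=F G
Mark H: refs=G null, marked=F G H
Mark C: refs=H J, marked=C F G H
Mark B: refs=F, marked=B C F G H
Mark J: refs=null null H, marked=B C F G H J
Unmarked (collected): A D E I

Answer: B C F G H J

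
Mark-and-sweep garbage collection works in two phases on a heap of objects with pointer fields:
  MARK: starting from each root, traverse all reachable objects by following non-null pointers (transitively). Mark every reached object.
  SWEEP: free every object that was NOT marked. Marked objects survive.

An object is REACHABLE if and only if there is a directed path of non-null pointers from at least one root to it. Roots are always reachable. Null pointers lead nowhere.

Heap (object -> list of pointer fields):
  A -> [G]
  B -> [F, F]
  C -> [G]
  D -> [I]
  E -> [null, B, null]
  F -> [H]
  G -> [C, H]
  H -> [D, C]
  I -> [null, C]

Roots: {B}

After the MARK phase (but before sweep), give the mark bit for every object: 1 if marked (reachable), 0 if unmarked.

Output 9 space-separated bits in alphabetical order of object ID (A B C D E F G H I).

Answer: 0 1 1 1 0 1 1 1 1

Derivation:
Roots: B
Mark B: refs=F F, marked=B
Mark F: refs=H, marked=B F
Mark H: refs=D C, marked=B F H
Mark D: refs=I, marked=B D F H
Mark C: refs=G, marked=B C D F H
Mark I: refs=null C, marked=B C D F H I
Mark G: refs=C H, marked=B C D F G H I
Unmarked (collected): A E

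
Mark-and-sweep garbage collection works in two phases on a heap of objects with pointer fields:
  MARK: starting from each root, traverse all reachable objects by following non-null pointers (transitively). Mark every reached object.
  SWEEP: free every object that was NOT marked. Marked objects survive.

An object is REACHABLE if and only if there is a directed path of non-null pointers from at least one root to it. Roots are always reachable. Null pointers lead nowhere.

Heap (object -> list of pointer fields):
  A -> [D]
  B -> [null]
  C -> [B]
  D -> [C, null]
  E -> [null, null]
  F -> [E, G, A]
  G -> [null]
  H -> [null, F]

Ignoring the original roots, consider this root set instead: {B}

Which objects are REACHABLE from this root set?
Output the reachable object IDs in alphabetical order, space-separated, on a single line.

Roots: B
Mark B: refs=null, marked=B
Unmarked (collected): A C D E F G H

Answer: B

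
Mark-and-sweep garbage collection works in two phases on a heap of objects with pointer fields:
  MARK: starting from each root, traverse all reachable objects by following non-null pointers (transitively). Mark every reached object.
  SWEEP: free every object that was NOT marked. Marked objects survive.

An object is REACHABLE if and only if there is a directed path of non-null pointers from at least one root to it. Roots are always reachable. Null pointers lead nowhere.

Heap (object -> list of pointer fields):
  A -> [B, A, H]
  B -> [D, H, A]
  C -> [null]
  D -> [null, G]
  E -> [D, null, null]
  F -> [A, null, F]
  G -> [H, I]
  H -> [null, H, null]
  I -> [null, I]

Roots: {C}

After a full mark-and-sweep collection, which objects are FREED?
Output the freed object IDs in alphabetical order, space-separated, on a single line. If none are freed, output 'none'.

Answer: A B D E F G H I

Derivation:
Roots: C
Mark C: refs=null, marked=C
Unmarked (collected): A B D E F G H I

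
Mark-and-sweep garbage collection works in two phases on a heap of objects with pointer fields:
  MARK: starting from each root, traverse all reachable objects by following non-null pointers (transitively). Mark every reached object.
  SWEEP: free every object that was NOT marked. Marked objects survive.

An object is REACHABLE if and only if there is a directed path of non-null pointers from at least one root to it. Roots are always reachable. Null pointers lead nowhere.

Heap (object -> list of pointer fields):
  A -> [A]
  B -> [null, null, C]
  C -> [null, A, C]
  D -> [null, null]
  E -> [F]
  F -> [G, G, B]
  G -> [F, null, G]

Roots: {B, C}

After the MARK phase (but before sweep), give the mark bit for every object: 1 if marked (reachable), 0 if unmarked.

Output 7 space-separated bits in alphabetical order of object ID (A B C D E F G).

Roots: B C
Mark B: refs=null null C, marked=B
Mark C: refs=null A C, marked=B C
Mark A: refs=A, marked=A B C
Unmarked (collected): D E F G

Answer: 1 1 1 0 0 0 0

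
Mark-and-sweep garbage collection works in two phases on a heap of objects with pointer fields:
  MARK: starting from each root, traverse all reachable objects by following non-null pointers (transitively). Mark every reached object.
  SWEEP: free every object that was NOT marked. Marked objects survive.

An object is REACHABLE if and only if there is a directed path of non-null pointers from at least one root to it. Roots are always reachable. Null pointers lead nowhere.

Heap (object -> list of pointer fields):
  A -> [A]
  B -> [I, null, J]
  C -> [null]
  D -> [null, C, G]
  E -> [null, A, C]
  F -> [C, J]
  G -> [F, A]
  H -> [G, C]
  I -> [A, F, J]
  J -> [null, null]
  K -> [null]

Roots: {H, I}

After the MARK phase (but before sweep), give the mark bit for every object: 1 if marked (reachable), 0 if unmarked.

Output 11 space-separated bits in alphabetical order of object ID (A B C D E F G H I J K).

Roots: H I
Mark H: refs=G C, marked=H
Mark I: refs=A F J, marked=H I
Mark G: refs=F A, marked=G H I
Mark C: refs=null, marked=C G H I
Mark A: refs=A, marked=A C G H I
Mark F: refs=C J, marked=A C F G H I
Mark J: refs=null null, marked=A C F G H I J
Unmarked (collected): B D E K

Answer: 1 0 1 0 0 1 1 1 1 1 0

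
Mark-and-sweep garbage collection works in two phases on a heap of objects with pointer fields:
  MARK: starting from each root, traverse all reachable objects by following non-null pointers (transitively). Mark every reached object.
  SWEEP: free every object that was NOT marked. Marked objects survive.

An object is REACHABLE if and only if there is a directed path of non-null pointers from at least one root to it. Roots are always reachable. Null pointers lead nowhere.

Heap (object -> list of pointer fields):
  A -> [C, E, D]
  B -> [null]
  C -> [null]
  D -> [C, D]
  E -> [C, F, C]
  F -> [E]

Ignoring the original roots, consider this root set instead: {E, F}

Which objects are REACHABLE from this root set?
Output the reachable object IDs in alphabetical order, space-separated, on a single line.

Answer: C E F

Derivation:
Roots: E F
Mark E: refs=C F C, marked=E
Mark F: refs=E, marked=E F
Mark C: refs=null, marked=C E F
Unmarked (collected): A B D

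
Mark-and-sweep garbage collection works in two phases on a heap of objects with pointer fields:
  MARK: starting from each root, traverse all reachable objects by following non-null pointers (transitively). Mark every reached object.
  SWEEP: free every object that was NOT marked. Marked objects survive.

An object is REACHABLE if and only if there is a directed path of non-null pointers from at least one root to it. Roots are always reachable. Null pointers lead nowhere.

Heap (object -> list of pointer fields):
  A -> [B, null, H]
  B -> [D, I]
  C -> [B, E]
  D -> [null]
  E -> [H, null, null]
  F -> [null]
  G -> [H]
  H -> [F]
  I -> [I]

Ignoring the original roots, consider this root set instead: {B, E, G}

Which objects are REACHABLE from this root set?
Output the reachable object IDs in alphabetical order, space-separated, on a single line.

Answer: B D E F G H I

Derivation:
Roots: B E G
Mark B: refs=D I, marked=B
Mark E: refs=H null null, marked=B E
Mark G: refs=H, marked=B E G
Mark D: refs=null, marked=B D E G
Mark I: refs=I, marked=B D E G I
Mark H: refs=F, marked=B D E G H I
Mark F: refs=null, marked=B D E F G H I
Unmarked (collected): A C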